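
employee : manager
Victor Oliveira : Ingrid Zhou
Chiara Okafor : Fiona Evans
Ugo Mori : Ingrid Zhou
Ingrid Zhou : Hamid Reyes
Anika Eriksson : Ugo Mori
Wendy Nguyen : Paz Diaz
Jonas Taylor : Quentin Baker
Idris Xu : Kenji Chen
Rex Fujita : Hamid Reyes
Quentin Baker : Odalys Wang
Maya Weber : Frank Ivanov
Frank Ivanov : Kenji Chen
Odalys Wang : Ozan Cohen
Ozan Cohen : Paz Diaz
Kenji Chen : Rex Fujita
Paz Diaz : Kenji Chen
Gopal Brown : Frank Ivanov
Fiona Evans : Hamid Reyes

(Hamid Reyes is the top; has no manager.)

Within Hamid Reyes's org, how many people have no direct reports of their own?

8

The people in Hamid Reyes's organization with no one reporting to them are Victor Oliveira, Anika Eriksson, Idris Xu, Maya Weber, Gopal Brown, Wendy Nguyen, Jonas Taylor, Chiara Okafor. That is 8.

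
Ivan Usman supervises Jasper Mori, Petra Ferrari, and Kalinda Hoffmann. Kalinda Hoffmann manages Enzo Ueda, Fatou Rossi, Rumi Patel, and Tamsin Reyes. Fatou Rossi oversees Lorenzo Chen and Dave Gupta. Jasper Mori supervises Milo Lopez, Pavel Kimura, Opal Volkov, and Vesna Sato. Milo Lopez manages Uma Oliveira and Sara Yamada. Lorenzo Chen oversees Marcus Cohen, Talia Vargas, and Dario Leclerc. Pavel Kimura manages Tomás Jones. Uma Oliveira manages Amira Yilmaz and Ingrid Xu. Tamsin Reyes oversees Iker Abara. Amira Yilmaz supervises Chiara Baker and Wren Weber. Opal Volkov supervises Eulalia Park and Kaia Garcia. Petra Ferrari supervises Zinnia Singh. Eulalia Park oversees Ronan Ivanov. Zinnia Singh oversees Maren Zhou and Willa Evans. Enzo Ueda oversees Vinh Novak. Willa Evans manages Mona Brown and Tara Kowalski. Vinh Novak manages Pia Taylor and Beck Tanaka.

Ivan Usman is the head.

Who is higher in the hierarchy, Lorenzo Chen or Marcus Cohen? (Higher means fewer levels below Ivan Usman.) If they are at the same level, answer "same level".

Lorenzo Chen is 3 levels below Ivan Usman; Marcus Cohen is 4. Lorenzo Chen is higher.

Lorenzo Chen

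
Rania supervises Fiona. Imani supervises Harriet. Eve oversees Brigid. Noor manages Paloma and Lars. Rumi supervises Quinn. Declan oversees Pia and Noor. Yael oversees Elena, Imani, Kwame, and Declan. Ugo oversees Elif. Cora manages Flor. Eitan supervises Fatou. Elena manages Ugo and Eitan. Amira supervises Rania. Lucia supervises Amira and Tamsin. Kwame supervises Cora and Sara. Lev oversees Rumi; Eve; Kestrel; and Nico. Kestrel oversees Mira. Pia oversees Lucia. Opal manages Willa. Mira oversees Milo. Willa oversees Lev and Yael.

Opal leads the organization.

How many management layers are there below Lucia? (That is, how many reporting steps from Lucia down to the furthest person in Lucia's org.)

The longest chain under Lucia runs Lucia → Amira → Rania → Fiona, which is 3 levels below Lucia.

3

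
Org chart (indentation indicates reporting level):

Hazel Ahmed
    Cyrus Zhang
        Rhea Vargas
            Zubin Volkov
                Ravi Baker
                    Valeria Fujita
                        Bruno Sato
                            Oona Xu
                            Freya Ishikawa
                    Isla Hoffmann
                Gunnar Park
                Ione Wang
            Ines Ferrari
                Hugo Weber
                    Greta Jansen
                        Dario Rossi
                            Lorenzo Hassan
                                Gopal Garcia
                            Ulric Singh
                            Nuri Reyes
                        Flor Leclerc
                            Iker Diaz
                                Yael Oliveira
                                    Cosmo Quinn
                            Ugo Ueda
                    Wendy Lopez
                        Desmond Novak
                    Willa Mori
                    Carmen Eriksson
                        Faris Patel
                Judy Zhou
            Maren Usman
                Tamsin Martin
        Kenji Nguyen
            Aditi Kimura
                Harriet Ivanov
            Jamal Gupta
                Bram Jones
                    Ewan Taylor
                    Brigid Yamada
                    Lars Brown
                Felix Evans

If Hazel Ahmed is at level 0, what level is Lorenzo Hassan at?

7

Chain from Lorenzo Hassan up to Hazel Ahmed: Lorenzo Hassan → Dario Rossi → Greta Jansen → Hugo Weber → Ines Ferrari → Rhea Vargas → Cyrus Zhang → Hazel Ahmed. That is 7 steps up, so Lorenzo Hassan is 7 levels below Hazel Ahmed.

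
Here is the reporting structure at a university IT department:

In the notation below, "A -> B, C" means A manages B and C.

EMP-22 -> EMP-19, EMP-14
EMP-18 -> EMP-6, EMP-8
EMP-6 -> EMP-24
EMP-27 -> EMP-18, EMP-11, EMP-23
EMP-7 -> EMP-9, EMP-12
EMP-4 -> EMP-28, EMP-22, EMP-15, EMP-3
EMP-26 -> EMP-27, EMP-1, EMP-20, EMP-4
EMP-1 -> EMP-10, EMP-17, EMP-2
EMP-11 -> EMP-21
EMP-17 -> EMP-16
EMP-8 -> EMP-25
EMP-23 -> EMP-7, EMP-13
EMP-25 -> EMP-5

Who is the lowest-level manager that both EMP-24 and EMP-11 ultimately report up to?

EMP-24's chain of managers is EMP-6, EMP-18, EMP-27, EMP-26. EMP-11's chain of managers is EMP-27, EMP-26. The first manager that appears in both chains is EMP-27.

EMP-27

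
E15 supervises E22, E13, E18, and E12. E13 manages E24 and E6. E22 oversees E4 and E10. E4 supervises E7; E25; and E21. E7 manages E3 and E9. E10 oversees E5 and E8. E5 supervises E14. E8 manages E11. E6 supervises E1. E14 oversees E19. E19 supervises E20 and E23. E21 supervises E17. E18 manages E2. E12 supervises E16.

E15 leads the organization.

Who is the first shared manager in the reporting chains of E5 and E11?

E10

E5's chain of managers is E10, E22, E15. E11's chain of managers is E8, E10, E22, E15. The first manager that appears in both chains is E10.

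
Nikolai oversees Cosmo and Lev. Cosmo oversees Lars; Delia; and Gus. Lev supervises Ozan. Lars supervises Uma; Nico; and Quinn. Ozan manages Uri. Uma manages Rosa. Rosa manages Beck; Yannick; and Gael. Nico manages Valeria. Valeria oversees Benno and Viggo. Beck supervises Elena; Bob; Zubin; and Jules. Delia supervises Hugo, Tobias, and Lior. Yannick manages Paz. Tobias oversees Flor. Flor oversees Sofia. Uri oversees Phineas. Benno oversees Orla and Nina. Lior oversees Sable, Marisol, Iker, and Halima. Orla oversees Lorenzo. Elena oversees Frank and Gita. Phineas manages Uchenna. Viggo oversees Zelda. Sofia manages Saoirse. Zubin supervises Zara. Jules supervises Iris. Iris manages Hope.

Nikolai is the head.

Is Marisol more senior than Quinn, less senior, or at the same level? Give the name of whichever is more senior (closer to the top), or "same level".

Marisol is 4 levels below Nikolai; Quinn is 3. Quinn is higher.

Quinn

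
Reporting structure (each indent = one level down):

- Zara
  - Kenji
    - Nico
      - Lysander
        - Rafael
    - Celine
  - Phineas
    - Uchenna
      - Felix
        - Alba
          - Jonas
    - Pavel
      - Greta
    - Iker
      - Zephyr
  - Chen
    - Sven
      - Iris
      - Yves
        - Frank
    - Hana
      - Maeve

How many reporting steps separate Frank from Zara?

Chain from Frank up to Zara: Frank → Yves → Sven → Chen → Zara. That is 4 steps up, so Frank is 4 levels below Zara.

4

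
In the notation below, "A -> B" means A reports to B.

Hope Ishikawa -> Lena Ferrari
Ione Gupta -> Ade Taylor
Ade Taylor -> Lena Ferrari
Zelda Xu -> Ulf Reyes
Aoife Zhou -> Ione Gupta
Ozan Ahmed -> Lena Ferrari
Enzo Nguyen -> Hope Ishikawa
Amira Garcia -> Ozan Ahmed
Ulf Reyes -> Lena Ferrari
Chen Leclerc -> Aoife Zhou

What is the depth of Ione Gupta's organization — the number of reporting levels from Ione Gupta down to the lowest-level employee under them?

The longest chain under Ione Gupta runs Ione Gupta → Aoife Zhou → Chen Leclerc, which is 2 levels below Ione Gupta.

2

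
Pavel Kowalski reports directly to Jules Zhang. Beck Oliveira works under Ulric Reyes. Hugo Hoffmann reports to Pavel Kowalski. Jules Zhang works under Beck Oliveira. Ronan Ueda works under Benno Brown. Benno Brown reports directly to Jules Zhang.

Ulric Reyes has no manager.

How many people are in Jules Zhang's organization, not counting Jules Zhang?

Jules Zhang directly manages Pavel Kowalski, Benno Brown. Under Pavel Kowalski: Hugo Hoffmann (1). Under Benno Brown: Ronan Ueda (1). So Jules Zhang's organization is 2 direct reports plus everyone under them: 2 + 2 = 4.

4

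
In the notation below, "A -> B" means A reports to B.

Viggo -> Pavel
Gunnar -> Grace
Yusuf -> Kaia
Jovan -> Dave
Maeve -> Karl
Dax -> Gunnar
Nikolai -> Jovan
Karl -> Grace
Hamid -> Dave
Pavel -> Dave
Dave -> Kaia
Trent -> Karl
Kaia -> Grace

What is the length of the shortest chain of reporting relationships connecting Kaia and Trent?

3

Kaia is 1 level below Grace, and Trent is 2 levels below Grace (their lowest common manager). The shortest path runs up from Kaia to Grace and back down to Trent: 1 + 2 = 3 links.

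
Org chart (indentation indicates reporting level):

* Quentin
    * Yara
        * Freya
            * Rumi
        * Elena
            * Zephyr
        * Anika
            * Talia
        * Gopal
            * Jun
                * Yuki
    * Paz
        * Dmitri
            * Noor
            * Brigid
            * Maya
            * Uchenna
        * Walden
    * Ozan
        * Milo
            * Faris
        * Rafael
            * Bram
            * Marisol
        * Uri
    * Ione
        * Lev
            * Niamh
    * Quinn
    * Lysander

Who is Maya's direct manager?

Maya reports directly to Dmitri.

Dmitri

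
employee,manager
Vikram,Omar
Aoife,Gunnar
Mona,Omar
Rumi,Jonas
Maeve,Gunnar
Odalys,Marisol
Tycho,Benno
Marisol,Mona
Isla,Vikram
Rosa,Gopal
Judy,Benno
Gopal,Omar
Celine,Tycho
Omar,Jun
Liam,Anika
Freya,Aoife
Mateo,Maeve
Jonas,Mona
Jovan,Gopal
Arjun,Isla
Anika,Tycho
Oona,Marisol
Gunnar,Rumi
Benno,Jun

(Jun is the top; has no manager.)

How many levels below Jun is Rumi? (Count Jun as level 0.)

4

Chain from Rumi up to Jun: Rumi → Jonas → Mona → Omar → Jun. That is 4 steps up, so Rumi is 4 levels below Jun.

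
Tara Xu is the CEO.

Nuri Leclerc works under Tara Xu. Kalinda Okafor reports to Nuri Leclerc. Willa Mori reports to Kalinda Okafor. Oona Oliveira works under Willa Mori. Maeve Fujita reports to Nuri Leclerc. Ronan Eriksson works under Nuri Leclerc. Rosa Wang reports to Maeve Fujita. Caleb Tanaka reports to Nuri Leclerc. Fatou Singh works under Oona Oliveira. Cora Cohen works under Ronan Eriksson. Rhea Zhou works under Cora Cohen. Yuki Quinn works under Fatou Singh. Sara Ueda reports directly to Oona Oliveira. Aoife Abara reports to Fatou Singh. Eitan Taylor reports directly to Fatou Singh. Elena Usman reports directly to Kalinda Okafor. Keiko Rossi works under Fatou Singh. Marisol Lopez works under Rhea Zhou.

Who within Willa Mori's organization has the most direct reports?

Fatou Singh

Direct-report counts within Willa Mori's organization: Willa Mori has 1; Oona Oliveira has 2; Fatou Singh has 4. The largest is 4, held by Fatou Singh.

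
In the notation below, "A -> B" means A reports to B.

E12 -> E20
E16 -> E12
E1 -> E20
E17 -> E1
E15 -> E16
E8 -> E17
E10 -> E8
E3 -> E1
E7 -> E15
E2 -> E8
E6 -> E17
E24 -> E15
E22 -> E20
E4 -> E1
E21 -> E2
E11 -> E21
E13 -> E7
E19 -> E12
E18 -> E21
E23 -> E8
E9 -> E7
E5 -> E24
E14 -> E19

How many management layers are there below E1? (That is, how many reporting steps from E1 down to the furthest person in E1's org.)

5

The longest chain under E1 runs E1 → E17 → E8 → E2 → E21 → E18, which is 5 levels below E1.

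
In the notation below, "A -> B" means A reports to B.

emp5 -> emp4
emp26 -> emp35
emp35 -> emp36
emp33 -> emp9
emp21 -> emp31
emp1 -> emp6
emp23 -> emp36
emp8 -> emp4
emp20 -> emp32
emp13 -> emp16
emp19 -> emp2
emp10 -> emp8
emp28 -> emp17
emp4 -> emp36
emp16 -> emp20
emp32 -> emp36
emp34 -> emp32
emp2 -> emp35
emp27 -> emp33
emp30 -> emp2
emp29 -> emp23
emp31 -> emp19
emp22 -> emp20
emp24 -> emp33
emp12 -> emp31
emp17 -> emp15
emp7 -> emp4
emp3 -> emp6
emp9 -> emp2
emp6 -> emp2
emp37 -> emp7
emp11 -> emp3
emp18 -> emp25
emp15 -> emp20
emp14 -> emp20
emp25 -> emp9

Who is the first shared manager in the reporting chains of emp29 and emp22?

emp29's chain of managers is emp23, emp36. emp22's chain of managers is emp20, emp32, emp36. The first manager that appears in both chains is emp36.

emp36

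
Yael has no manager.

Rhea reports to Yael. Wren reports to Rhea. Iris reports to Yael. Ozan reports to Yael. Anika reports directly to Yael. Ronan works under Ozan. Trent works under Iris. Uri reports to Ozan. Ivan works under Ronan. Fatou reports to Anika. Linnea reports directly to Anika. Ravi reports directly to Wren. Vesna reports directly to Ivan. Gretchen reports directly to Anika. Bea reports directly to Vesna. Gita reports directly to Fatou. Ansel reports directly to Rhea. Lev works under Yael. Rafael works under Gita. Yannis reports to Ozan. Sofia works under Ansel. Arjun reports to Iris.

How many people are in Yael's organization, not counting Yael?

Yael directly manages Rhea, Iris, Ozan, Anika, Lev. Under Rhea: Ansel, Sofia, Wren, Ravi (4). Under Iris: Arjun, Trent (2). Under Ozan: Yannis, Uri, Ronan, Ivan, Vesna, Bea (6). Under Anika: Gretchen, Linnea, Fatou, Gita, Rafael (5). Lev has no reports. So Yael's organization is 5 direct reports plus everyone under them: 5 + 3 + 7 + 6 + 1 = 22.

22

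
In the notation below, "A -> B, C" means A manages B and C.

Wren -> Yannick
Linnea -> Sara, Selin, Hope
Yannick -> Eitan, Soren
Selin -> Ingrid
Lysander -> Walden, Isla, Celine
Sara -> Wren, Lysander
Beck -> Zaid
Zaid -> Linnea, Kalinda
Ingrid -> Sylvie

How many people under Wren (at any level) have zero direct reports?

The people in Wren's organization with no one reporting to them are Soren, Eitan. That is 2.

2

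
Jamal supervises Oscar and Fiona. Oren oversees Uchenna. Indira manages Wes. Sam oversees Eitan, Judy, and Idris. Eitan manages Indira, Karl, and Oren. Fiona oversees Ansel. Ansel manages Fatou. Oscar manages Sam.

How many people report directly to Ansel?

1

Ansel directly manages Fatou. That is 1 direct report.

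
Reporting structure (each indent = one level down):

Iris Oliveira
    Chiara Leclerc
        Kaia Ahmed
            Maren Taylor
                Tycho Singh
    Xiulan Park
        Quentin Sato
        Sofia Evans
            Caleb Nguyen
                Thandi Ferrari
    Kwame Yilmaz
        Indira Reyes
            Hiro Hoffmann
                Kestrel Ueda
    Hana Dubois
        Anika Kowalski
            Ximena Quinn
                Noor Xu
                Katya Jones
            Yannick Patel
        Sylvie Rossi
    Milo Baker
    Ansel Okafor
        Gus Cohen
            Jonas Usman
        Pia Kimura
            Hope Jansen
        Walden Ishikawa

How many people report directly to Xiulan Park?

2

Xiulan Park directly manages Quentin Sato, Sofia Evans. That is 2 direct reports.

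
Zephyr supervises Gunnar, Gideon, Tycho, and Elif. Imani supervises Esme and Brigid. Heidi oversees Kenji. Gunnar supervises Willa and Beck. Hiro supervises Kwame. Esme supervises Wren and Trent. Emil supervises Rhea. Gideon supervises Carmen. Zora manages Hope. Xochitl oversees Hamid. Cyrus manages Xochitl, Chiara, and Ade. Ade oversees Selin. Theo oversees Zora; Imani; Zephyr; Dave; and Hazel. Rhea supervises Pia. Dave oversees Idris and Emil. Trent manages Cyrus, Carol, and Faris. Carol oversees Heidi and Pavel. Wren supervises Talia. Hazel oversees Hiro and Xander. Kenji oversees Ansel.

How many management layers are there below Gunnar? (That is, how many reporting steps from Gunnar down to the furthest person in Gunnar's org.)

The longest chain under Gunnar runs Gunnar → Willa, which is 1 level below Gunnar.

1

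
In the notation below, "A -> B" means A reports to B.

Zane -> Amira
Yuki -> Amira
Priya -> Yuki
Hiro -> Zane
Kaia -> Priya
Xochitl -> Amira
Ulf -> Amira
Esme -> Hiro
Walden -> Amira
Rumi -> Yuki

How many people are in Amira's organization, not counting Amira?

Amira directly manages Zane, Yuki, Xochitl, Ulf, Walden. Under Zane: Hiro, Esme (2). Under Yuki: Rumi, Priya, Kaia (3). Xochitl has no reports. Ulf has no reports. Walden has no reports. So Amira's organization is 5 direct reports plus everyone under them: 3 + 4 + 1 + 1 + 1 = 10.

10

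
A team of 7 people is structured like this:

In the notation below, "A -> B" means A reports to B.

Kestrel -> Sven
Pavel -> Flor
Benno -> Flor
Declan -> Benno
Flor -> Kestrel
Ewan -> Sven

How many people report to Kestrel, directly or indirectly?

4

Kestrel directly manages Flor. Under Flor: Pavel, Benno, Declan (3). That's 4 in total.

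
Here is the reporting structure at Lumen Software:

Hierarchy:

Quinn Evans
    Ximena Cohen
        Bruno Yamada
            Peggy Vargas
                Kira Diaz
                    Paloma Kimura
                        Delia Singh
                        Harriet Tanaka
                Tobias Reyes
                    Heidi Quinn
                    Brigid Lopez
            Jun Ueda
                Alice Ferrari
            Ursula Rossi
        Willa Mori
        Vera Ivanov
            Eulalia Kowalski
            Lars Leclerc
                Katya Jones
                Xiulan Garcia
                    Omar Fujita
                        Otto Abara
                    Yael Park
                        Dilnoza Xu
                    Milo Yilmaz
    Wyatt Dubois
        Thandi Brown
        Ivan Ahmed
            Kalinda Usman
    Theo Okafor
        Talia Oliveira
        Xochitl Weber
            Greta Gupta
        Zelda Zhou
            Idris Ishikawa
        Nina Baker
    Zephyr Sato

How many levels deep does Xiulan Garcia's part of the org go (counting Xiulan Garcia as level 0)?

2

The longest chain under Xiulan Garcia runs Xiulan Garcia → Yael Park → Dilnoza Xu, which is 2 levels below Xiulan Garcia.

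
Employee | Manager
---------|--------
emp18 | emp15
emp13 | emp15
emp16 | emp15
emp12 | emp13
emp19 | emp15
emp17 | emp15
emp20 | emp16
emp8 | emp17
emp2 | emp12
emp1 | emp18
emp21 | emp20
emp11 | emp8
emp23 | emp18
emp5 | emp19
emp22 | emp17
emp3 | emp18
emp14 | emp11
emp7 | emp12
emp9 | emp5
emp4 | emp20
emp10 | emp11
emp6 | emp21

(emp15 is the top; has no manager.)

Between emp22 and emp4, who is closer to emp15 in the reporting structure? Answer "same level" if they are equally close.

emp22

emp22 is 2 levels below emp15; emp4 is 3. emp22 is higher.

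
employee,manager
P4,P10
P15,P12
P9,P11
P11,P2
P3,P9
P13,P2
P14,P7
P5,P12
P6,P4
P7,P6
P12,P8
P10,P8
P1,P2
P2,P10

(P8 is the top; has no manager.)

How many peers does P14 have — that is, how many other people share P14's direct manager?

P14 reports to P7, and P7 has no other direct reports. P14 has 0 peers.

0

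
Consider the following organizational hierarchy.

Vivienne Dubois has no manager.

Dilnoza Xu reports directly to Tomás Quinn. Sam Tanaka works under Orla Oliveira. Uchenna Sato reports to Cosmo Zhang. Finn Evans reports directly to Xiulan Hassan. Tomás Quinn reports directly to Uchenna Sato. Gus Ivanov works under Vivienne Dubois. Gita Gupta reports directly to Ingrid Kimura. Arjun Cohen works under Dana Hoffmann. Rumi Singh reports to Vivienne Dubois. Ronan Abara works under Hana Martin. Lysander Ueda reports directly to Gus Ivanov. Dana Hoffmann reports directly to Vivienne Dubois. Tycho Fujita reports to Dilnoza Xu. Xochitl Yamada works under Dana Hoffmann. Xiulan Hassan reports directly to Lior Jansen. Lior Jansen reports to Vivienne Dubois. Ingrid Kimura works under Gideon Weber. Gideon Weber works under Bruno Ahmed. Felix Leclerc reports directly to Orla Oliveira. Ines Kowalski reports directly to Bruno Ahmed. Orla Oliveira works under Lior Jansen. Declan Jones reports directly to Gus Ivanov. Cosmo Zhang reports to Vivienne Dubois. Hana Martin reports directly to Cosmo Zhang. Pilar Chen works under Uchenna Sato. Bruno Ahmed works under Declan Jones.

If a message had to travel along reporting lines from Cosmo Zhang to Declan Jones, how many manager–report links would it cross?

Cosmo Zhang is 1 level below Vivienne Dubois, and Declan Jones is 2 levels below Vivienne Dubois (their lowest common manager). The shortest path runs up from Cosmo Zhang to Vivienne Dubois and back down to Declan Jones: 1 + 2 = 3 links.

3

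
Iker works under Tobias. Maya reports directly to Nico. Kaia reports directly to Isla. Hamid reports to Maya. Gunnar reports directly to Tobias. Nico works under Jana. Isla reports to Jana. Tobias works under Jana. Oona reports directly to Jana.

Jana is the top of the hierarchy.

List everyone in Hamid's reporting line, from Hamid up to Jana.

Hamid reports to Maya. Maya reports to Nico. Nico reports to Jana. Jana is at the top.

Hamid -> Maya -> Nico -> Jana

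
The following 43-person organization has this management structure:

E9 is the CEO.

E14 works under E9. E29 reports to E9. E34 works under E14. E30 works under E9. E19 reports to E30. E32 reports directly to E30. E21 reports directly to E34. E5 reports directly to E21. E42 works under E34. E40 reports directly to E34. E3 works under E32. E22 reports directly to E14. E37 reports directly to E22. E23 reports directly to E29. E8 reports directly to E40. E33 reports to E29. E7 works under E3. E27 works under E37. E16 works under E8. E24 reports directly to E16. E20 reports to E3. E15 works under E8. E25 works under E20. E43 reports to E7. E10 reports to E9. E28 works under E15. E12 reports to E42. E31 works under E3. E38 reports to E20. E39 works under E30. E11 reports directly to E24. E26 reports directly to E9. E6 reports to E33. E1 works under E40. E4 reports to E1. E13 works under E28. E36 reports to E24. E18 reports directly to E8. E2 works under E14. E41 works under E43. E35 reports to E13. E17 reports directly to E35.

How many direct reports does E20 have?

2

E20 directly manages E25, E38. That is 2 direct reports.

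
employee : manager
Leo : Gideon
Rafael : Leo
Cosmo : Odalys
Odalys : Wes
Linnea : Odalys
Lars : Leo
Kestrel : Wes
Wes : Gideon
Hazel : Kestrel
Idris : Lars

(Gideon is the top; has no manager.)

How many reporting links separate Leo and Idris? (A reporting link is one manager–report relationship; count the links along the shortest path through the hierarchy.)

Idris is in Leo's organization: the chain from Idris up to Leo is Idris → Lars → Leo, which is 2 links.

2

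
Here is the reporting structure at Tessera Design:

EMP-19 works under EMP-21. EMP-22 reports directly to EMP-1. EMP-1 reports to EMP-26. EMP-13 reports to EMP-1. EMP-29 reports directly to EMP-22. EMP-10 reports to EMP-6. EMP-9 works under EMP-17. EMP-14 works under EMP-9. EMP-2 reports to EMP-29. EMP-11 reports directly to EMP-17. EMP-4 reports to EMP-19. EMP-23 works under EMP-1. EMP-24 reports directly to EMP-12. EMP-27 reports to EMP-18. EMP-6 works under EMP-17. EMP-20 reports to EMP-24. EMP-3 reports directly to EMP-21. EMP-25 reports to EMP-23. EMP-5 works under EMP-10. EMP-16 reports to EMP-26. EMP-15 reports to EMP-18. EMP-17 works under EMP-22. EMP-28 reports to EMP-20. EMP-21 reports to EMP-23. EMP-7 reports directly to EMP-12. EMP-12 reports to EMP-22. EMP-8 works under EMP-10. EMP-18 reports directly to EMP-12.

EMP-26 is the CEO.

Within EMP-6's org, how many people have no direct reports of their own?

The people in EMP-6's organization with no one reporting to them are EMP-5, EMP-8. That is 2.

2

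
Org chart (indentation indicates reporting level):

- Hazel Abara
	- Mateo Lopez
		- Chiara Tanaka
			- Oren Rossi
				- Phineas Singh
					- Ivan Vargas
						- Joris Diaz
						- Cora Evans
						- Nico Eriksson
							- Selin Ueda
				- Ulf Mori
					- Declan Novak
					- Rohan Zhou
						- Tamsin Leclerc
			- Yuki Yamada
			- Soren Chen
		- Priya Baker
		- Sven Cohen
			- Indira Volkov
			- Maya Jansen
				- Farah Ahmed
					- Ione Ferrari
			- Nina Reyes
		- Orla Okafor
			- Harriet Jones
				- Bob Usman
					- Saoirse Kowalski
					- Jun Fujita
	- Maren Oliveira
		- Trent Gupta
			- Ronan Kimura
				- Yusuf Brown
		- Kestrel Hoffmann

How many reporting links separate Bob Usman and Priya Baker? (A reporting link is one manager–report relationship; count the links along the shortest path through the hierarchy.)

4

Bob Usman is 3 levels below Mateo Lopez, and Priya Baker is 1 level below Mateo Lopez (their lowest common manager). The shortest path runs up from Bob Usman to Mateo Lopez and back down to Priya Baker: 3 + 1 = 4 links.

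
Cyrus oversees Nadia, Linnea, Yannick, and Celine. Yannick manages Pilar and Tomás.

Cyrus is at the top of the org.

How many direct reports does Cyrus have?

Cyrus directly manages Nadia, Linnea, Yannick, Celine. That is 4 direct reports.

4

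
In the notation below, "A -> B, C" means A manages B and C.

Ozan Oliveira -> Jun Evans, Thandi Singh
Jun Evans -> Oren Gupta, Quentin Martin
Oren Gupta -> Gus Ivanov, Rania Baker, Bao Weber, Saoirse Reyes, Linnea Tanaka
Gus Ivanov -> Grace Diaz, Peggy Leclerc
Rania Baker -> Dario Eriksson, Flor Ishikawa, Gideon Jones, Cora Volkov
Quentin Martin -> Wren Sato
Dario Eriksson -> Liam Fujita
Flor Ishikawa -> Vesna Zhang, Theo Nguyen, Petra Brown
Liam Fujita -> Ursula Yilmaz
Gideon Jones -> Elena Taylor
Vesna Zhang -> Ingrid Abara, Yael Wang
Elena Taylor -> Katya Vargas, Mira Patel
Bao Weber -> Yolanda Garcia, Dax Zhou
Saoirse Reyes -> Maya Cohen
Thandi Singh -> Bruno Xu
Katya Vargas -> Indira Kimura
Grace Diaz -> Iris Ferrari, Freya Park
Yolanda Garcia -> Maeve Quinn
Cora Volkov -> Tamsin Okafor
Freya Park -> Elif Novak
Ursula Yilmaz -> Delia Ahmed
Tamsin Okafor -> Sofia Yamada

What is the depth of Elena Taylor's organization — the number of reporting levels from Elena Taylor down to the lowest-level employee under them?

2

The longest chain under Elena Taylor runs Elena Taylor → Katya Vargas → Indira Kimura, which is 2 levels below Elena Taylor.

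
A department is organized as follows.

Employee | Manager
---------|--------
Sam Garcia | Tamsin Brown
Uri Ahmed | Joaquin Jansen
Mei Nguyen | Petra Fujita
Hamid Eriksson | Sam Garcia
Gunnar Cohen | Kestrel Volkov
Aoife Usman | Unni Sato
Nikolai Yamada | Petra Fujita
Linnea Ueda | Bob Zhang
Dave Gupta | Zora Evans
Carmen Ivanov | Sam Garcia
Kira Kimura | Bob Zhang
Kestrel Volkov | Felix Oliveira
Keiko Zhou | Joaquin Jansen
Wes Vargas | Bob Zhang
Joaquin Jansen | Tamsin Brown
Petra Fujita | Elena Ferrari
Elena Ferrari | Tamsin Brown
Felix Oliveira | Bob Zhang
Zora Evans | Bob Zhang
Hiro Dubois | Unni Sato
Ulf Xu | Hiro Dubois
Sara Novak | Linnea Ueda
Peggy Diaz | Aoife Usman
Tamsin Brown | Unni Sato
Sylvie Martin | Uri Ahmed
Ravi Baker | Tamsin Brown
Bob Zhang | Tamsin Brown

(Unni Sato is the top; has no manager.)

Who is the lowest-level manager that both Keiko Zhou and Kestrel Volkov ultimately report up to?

Keiko Zhou's chain of managers is Joaquin Jansen, Tamsin Brown, Unni Sato. Kestrel Volkov's chain of managers is Felix Oliveira, Bob Zhang, Tamsin Brown, Unni Sato. The first manager that appears in both chains is Tamsin Brown.

Tamsin Brown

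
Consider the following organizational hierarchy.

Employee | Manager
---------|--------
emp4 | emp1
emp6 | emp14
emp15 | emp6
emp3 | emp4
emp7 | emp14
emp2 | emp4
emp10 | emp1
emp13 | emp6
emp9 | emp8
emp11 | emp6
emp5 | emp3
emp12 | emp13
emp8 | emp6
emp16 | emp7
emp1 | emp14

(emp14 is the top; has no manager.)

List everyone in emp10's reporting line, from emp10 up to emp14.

emp10 reports to emp1. emp1 reports to emp14. emp14 is at the top.

emp10 -> emp1 -> emp14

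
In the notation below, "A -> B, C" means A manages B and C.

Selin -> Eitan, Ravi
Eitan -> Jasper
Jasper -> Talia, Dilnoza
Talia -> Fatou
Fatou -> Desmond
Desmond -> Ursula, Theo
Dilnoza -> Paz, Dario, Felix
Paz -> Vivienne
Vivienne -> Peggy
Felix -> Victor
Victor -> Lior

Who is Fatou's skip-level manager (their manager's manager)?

Fatou reports to Talia, and Talia reports to Jasper. So Fatou's skip-level manager is Jasper.

Jasper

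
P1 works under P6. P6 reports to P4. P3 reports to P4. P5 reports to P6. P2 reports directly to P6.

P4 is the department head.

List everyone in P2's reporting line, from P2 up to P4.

P2 -> P6 -> P4

P2 reports to P6. P6 reports to P4. P4 is at the top.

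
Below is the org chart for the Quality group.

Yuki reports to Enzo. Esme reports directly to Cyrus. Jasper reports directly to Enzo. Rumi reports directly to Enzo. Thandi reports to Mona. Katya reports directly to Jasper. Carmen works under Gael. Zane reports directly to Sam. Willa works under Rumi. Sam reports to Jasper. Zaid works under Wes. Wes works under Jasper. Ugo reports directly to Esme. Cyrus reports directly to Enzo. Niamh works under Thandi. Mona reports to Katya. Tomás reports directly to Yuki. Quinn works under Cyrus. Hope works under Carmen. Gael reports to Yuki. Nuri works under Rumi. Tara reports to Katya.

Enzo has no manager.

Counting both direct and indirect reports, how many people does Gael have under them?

2

Gael directly manages Carmen. Under Carmen: Hope (1). That's 2 in total.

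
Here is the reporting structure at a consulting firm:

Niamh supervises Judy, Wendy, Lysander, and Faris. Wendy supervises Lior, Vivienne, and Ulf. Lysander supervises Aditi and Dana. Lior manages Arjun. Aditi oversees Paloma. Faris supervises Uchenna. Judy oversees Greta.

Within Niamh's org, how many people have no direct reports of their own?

7

The people in Niamh's organization with no one reporting to them are Greta, Uchenna, Dana, Paloma, Ulf, Vivienne, Arjun. That is 7.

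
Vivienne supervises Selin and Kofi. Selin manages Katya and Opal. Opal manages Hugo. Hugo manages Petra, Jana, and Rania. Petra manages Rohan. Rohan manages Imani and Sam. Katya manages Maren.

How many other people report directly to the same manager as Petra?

2

Petra reports to Hugo. Hugo's other direct reports are Jana, Rania — 2 peers.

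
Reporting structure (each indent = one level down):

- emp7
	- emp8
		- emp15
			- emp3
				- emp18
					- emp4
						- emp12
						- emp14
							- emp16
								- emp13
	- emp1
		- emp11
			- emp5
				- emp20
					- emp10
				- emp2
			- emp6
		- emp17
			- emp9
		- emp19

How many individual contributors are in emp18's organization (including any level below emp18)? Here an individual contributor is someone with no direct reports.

The people in emp18's organization with no one reporting to them are emp13, emp12. That is 2.

2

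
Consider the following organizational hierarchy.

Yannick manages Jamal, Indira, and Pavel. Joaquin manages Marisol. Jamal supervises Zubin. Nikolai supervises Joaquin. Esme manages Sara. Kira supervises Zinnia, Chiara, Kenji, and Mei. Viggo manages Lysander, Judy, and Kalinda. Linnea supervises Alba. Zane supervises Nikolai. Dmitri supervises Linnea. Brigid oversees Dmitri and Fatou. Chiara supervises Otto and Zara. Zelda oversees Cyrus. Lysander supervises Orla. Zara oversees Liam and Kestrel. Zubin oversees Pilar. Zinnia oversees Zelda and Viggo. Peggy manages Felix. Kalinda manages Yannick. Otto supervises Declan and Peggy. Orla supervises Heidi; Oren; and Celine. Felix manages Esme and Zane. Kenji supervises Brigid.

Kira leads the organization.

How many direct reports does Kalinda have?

1

Kalinda directly manages Yannick. That is 1 direct report.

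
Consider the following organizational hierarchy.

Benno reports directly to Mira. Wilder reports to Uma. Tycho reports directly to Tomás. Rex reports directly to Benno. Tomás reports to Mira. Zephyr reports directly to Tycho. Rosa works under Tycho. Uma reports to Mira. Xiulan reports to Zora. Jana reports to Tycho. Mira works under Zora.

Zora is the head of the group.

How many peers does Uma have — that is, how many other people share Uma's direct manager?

Uma reports to Mira. Mira's other direct reports are Benno, Tomás — 2 peers.

2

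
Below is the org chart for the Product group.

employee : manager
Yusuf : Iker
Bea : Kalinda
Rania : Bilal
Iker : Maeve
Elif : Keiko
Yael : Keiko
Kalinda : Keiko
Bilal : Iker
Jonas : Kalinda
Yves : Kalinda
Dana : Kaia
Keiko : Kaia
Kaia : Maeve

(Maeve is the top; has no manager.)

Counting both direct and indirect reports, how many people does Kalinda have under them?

Kalinda directly manages Jonas, Yves, Bea. Jonas has no reports. Yves has no reports. Bea has no reports. So Kalinda's organization is 3 direct reports plus everyone under them: 1 + 1 + 1 = 3.

3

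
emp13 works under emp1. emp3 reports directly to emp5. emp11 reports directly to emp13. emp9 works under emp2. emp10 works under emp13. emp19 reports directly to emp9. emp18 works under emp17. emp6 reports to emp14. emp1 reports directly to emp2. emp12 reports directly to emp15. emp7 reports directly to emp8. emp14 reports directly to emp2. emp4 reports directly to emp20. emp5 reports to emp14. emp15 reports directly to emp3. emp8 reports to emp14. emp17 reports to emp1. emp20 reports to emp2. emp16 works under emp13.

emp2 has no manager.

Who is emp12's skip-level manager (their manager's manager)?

emp3

emp12 reports to emp15, and emp15 reports to emp3. So emp12's skip-level manager is emp3.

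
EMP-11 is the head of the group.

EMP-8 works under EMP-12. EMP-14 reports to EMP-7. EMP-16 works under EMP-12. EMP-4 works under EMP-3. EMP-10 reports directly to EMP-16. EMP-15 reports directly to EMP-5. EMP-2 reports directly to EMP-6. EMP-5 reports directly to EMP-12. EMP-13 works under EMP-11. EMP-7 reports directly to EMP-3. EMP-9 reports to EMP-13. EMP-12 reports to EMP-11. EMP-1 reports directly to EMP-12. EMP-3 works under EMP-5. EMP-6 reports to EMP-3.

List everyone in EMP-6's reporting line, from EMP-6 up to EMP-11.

EMP-6 -> EMP-3 -> EMP-5 -> EMP-12 -> EMP-11

EMP-6 reports to EMP-3. EMP-3 reports to EMP-5. EMP-5 reports to EMP-12. EMP-12 reports to EMP-11. EMP-11 is at the top.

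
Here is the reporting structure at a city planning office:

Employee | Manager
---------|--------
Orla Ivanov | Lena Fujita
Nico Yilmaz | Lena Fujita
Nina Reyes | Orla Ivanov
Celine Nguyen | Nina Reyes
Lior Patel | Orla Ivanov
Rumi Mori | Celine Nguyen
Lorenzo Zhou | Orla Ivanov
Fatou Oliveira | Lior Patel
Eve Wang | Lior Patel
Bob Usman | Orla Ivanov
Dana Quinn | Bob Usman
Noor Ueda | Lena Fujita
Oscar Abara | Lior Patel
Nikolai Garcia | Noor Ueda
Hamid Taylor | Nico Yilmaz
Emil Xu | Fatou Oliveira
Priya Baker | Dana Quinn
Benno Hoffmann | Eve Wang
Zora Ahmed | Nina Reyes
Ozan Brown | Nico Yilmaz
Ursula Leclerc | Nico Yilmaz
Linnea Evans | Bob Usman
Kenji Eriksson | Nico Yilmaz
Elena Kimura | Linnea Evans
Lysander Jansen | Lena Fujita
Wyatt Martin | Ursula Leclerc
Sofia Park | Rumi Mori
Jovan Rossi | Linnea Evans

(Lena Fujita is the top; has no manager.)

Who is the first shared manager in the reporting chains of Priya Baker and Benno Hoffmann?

Orla Ivanov

Priya Baker's chain of managers is Dana Quinn, Bob Usman, Orla Ivanov, Lena Fujita. Benno Hoffmann's chain of managers is Eve Wang, Lior Patel, Orla Ivanov, Lena Fujita. The first manager that appears in both chains is Orla Ivanov.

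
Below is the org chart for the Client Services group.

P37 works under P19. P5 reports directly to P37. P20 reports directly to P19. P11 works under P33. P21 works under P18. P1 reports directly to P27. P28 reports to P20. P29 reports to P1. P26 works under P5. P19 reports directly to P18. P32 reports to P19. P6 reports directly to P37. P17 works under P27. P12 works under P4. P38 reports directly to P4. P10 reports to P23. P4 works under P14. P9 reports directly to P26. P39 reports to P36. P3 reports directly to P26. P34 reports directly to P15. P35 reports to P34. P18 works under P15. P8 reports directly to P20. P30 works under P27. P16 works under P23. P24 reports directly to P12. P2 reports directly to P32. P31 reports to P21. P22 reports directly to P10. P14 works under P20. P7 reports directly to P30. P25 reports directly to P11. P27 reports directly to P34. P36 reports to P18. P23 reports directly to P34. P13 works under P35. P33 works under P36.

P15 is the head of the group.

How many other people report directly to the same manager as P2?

P2 reports to P32, and P32 has no other direct reports. P2 has 0 peers.

0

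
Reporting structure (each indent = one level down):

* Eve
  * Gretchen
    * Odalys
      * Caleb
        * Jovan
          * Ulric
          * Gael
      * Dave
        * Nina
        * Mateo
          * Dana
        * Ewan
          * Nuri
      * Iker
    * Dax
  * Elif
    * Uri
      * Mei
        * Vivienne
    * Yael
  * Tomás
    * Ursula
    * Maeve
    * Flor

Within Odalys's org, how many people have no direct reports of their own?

The people in Odalys's organization with no one reporting to them are Iker, Nuri, Dana, Nina, Gael, Ulric. That is 6.

6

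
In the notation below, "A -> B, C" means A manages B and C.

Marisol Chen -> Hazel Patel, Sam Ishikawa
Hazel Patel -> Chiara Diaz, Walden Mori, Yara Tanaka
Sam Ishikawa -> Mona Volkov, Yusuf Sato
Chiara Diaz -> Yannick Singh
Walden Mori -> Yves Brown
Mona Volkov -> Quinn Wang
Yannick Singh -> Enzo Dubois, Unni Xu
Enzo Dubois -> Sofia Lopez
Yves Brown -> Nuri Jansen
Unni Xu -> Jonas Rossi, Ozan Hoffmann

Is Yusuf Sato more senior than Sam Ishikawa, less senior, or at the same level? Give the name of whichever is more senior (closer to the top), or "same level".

Sam Ishikawa

Yusuf Sato is 2 levels below Marisol Chen; Sam Ishikawa is 1. Sam Ishikawa is higher.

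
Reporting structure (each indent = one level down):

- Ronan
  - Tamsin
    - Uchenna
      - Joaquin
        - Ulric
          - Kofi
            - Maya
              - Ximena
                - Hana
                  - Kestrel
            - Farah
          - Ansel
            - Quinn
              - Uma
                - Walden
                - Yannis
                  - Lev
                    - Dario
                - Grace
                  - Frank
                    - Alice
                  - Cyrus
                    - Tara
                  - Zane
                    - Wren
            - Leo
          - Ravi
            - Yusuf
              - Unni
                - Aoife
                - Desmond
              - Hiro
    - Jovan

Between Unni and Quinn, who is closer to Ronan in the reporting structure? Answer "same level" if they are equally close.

Unni is 7 levels below Ronan; Quinn is 6. Quinn is higher.

Quinn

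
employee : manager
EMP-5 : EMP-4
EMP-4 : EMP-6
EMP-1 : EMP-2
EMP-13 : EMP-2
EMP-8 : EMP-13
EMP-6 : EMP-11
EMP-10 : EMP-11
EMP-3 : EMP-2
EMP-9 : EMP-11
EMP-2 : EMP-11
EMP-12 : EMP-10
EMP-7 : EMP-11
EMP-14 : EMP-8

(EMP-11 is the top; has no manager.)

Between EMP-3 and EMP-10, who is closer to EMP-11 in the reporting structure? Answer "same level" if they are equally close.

EMP-3 is 2 levels below EMP-11; EMP-10 is 1. EMP-10 is higher.

EMP-10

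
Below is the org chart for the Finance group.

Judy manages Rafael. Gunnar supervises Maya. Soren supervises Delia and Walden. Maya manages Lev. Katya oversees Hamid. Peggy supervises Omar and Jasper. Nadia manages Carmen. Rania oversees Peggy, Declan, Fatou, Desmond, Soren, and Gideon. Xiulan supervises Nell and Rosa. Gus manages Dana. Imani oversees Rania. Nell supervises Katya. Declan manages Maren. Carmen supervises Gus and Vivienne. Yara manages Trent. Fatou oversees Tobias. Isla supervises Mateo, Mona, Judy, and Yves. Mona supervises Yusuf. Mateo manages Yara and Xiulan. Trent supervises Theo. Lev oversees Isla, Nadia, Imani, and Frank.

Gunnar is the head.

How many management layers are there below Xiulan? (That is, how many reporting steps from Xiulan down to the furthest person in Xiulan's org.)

The longest chain under Xiulan runs Xiulan → Nell → Katya → Hamid, which is 3 levels below Xiulan.

3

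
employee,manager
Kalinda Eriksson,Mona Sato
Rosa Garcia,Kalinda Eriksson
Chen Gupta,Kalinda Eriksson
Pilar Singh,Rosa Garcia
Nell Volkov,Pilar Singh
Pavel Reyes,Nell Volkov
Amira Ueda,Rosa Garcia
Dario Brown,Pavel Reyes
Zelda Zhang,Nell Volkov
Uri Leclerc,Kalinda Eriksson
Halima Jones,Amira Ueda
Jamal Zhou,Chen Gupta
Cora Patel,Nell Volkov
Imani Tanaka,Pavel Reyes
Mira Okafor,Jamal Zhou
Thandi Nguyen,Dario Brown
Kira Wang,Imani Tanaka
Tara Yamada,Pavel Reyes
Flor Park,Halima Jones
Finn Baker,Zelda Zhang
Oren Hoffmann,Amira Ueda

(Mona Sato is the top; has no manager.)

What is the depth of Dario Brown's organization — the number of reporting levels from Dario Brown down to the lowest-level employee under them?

The longest chain under Dario Brown runs Dario Brown → Thandi Nguyen, which is 1 level below Dario Brown.

1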